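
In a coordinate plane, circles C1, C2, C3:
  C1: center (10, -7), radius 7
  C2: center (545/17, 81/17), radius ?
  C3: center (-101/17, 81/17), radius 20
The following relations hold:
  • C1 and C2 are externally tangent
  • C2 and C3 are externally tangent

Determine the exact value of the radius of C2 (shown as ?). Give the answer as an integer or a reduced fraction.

1. [ext C1·C2]  r_C2² + 14r_C2 − 576 = 0  ⇒  r_C2 = 18 (r>0 drops 1)
2. [ext C2·C3]  r_C2² + 40r_C2 − 1044 = 0  ⇒  r_C2 = 18 (r>0 drops 1)

18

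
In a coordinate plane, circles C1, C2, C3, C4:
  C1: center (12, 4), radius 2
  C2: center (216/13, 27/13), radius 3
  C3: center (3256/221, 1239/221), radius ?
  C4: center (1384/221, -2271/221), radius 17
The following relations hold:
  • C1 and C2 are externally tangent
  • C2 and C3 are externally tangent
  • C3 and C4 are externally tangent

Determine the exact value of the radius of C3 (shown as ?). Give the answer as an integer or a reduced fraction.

1

1. [ext C2·C3]  r_C3² + 6r_C3 − 7 = 0  ⇒  r_C3 = 1 (r>0 drops 1)
2. [ext C3·C4]  r_C3² + 34r_C3 − 35 = 0  ⇒  r_C3 = 1 (r>0 drops 1)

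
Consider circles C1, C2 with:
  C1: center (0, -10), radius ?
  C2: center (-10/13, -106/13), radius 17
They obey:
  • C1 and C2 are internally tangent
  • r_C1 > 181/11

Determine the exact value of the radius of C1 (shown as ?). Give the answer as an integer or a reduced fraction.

19

1. [int C1,C2]  r_C1² − 34r_C1 + 285 = 0  ⇒  r_C1 = 15 or 19
2. given r_C1 > 181/11: keep 19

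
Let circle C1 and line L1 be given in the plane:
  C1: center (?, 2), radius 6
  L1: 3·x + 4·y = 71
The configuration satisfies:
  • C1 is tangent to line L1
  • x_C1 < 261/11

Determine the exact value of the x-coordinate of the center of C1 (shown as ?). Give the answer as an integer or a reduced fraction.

1. [C1‖L1]  x_C1² − 42x_C1 + 341 = 0  ⇒  x_C1 = 11 or 31
2. given x_C1 < 261/11: keep 11

11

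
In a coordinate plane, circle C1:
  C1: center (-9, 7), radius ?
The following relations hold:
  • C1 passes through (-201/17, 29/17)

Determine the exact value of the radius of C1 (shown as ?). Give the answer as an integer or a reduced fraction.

1. [C1∋P]  r_C1² − 36 = 0  ⇒  r_C1 = 6 (r>0 drops 1)

6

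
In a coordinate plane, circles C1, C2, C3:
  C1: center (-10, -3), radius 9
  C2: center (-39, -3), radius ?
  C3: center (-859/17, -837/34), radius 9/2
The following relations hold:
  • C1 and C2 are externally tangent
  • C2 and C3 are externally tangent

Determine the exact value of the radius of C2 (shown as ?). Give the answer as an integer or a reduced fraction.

20

1. [ext C1·C2]  r_C2² + 18r_C2 − 760 = 0  ⇒  r_C2 = 20 (r>0 drops 1)
2. [ext C2·C3]  r_C2² + 9r_C2 − 580 = 0  ⇒  r_C2 = 20 (r>0 drops 1)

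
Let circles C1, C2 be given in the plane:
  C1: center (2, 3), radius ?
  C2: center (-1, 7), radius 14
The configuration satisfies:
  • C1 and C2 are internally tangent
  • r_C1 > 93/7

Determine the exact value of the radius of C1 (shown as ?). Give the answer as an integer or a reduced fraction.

19

1. [int C1,C2]  r_C1² − 28r_C1 + 171 = 0  ⇒  r_C1 = 9 or 19
2. given r_C1 > 93/7: keep 19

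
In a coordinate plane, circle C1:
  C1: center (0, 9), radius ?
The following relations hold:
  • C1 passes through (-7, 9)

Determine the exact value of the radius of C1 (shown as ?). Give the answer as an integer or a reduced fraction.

7

1. [C1∋P]  r_C1² − 49 = 0  ⇒  r_C1 = 7 (r>0 drops 1)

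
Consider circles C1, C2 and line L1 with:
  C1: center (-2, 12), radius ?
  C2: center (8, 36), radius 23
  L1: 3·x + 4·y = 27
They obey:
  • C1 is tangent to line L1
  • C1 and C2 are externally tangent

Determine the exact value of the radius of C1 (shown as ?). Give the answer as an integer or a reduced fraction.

1. [C1‖L1]  r_C1² − 9 = 0  ⇒  r_C1 = 3 (r>0 drops 1)
2. [ext C1·C2]  r_C1² + 46r_C1 − 147 = 0  ⇒  r_C1 = 3 (r>0 drops 1)

3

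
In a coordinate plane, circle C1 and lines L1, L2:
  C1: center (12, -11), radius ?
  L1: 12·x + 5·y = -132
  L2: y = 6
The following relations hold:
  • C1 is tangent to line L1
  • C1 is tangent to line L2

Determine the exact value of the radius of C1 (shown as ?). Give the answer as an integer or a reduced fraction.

17

1. [C1‖L1]  r_C1² − 289 = 0  ⇒  r_C1 = 17 (r>0 drops 1)
2. [C1‖L2]  r_C1² − 289 = 0  ⇒  r_C1 = 17 (r>0 drops 1)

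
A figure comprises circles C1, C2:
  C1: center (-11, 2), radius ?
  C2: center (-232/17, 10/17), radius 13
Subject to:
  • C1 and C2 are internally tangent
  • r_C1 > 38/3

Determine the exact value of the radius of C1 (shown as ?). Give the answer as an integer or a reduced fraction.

16

1. [int C1,C2]  r_C1² − 26r_C1 + 160 = 0  ⇒  r_C1 = 10 or 16
2. given r_C1 > 38/3: keep 16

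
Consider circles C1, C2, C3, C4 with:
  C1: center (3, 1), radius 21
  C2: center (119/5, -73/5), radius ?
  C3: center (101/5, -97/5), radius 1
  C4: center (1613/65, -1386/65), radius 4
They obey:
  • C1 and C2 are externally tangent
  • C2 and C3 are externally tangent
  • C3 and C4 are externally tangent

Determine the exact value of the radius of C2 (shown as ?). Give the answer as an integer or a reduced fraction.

5

1. [ext C1·C2]  r_C2² + 42r_C2 − 235 = 0  ⇒  r_C2 = 5 (r>0 drops 1)
2. [ext C2·C3]  r_C2² + 2r_C2 − 35 = 0  ⇒  r_C2 = 5 (r>0 drops 1)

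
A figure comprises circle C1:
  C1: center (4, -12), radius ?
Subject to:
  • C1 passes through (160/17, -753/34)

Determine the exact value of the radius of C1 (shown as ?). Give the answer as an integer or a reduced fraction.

1. [C1∋P]  r_C1² − 529/4 = 0  ⇒  r_C1 = 23/2 (r>0 drops 1)

23/2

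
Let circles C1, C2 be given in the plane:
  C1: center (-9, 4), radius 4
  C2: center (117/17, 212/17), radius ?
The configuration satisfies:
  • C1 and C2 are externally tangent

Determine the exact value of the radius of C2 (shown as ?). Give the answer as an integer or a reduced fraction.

14

1. [ext C1·C2]  r_C2² + 8r_C2 − 308 = 0  ⇒  r_C2 = 14 (r>0 drops 1)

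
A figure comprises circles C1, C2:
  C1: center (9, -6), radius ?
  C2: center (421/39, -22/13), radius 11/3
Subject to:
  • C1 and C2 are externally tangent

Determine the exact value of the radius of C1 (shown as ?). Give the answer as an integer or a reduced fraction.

1

1. [ext C1·C2]  r_C1² + (22/3)r_C1 − 25/3 = 0  ⇒  r_C1 = 1 (r>0 drops 1)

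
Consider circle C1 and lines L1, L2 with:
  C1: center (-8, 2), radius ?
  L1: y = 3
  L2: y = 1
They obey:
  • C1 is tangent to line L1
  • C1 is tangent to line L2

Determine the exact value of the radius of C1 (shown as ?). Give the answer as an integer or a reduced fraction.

1. [C1‖L1]  r_C1² − 1 = 0  ⇒  r_C1 = 1 (r>0 drops 1)
2. [C1‖L2]  r_C1² − 1 = 0  ⇒  r_C1 = 1 (r>0 drops 1)

1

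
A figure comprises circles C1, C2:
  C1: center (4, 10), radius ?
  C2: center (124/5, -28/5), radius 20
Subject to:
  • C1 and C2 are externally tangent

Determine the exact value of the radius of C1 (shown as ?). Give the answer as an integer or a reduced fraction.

1. [ext C1·C2]  r_C1² + 40r_C1 − 276 = 0  ⇒  r_C1 = 6 (r>0 drops 1)

6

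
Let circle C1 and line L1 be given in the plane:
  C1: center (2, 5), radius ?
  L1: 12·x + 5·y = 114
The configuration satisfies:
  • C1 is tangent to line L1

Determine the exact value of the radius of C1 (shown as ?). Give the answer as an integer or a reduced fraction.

5

1. [C1‖L1]  r_C1² − 25 = 0  ⇒  r_C1 = 5 (r>0 drops 1)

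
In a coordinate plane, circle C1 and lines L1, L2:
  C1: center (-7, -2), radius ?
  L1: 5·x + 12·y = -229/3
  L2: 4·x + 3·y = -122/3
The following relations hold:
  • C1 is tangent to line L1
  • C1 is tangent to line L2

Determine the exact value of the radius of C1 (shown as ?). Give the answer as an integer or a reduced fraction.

4/3

1. [C1‖L1]  r_C1² − 16/9 = 0  ⇒  r_C1 = 4/3 (r>0 drops 1)
2. [C1‖L2]  r_C1² − 16/9 = 0  ⇒  r_C1 = 4/3 (r>0 drops 1)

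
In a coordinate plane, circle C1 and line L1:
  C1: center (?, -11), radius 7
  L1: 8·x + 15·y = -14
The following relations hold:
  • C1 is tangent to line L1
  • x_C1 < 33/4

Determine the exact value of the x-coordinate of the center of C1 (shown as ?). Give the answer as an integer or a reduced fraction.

4

1. [C1‖L1]  x_C1² − (151/4)x_C1 + 135 = 0  ⇒  x_C1 = 4 or 135/4
2. given x_C1 < 33/4: keep 4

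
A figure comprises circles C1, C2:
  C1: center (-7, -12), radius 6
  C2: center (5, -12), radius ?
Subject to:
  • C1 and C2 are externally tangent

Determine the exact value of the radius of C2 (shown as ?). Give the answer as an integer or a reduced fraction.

6

1. [ext C1·C2]  r_C2² + 12r_C2 − 108 = 0  ⇒  r_C2 = 6 (r>0 drops 1)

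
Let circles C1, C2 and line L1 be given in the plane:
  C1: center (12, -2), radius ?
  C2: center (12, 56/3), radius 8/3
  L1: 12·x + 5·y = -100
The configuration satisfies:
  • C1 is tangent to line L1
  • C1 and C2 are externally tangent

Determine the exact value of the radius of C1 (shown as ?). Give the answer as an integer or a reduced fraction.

1. [C1‖L1]  r_C1² − 324 = 0  ⇒  r_C1 = 18 (r>0 drops 1)
2. [ext C1·C2]  r_C1² + (16/3)r_C1 − 420 = 0  ⇒  r_C1 = 18 (r>0 drops 1)

18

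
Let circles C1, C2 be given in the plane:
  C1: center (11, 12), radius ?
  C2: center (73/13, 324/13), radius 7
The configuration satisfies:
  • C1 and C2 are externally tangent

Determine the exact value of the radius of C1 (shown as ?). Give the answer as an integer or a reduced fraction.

1. [ext C1·C2]  r_C1² + 14r_C1 − 147 = 0  ⇒  r_C1 = 7 (r>0 drops 1)

7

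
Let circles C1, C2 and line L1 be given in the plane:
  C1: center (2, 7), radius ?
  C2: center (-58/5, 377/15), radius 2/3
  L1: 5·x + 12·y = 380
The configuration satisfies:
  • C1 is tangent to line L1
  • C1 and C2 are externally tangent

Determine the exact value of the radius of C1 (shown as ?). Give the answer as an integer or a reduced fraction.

22

1. [C1‖L1]  r_C1² − 484 = 0  ⇒  r_C1 = 22 (r>0 drops 1)
2. [ext C1·C2]  r_C1² + (4/3)r_C1 − 1540/3 = 0  ⇒  r_C1 = 22 (r>0 drops 1)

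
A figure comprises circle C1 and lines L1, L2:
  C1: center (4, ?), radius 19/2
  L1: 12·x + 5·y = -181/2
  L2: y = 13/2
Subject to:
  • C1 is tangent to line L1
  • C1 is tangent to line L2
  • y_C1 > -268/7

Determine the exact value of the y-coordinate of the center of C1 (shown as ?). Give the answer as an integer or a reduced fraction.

-3

1. [C1‖L1]  y_C1² + (277/5)y_C1 + 786/5 = 0  ⇒  y_C1 = -262/5 or -3
2. [C1‖L2]  y_C1² − 13y_C1 − 48 = 0  ⇒  y_C1 = -3 or 16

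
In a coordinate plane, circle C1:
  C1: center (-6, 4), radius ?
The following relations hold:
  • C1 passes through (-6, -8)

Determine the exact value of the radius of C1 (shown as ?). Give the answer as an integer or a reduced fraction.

1. [C1∋P]  r_C1² − 144 = 0  ⇒  r_C1 = 12 (r>0 drops 1)

12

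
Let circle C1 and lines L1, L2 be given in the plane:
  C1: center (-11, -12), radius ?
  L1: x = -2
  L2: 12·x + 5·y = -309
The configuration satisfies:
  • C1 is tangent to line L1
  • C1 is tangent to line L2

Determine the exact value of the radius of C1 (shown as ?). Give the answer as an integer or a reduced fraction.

9

1. [C1‖L1]  r_C1² − 81 = 0  ⇒  r_C1 = 9 (r>0 drops 1)
2. [C1‖L2]  r_C1² − 81 = 0  ⇒  r_C1 = 9 (r>0 drops 1)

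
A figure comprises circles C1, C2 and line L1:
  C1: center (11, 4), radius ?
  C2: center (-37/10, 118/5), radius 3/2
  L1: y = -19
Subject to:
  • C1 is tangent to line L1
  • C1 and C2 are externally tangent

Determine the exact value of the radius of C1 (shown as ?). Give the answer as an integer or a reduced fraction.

1. [C1‖L1]  r_C1² − 529 = 0  ⇒  r_C1 = 23 (r>0 drops 1)
2. [ext C1·C2]  r_C1² + 3r_C1 − 598 = 0  ⇒  r_C1 = 23 (r>0 drops 1)

23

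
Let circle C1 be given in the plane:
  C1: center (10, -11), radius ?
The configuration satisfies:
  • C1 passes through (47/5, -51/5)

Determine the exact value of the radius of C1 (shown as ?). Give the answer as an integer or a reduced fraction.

1. [C1∋P]  r_C1² − 1 = 0  ⇒  r_C1 = 1 (r>0 drops 1)

1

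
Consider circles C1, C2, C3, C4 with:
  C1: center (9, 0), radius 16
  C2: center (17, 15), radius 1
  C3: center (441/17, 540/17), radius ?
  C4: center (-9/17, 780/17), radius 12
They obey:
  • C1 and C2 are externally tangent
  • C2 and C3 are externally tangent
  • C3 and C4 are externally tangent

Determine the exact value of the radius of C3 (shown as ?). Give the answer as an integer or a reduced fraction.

18

1. [ext C2·C3]  r_C3² + 2r_C3 − 360 = 0  ⇒  r_C3 = 18 (r>0 drops 1)
2. [ext C3·C4]  r_C3² + 24r_C3 − 756 = 0  ⇒  r_C3 = 18 (r>0 drops 1)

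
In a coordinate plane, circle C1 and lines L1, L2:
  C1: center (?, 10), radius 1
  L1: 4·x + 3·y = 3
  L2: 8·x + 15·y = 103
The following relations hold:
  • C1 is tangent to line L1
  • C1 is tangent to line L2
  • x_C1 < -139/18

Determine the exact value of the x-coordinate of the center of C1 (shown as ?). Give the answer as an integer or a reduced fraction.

1. [C1‖L1]  x_C1² + (27/2)x_C1 + 44 = 0  ⇒  x_C1 = -8 or -11/2
2. [C1‖L2]  x_C1² + (47/4)x_C1 + 30 = 0  ⇒  x_C1 = -8 or -15/4

-8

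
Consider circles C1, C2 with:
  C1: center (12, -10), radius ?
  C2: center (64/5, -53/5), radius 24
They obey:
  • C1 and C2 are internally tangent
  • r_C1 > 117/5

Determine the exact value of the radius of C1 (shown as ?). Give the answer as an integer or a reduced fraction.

25

1. [int C1,C2]  r_C1² − 48r_C1 + 575 = 0  ⇒  r_C1 = 23 or 25
2. given r_C1 > 117/5: keep 25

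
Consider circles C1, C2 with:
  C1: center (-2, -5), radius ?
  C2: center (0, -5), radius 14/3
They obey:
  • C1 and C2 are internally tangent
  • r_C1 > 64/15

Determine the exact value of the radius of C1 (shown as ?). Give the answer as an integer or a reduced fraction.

1. [int C1,C2]  r_C1² − (28/3)r_C1 + 160/9 = 0  ⇒  r_C1 = 8/3 or 20/3
2. given r_C1 > 64/15: keep 20/3

20/3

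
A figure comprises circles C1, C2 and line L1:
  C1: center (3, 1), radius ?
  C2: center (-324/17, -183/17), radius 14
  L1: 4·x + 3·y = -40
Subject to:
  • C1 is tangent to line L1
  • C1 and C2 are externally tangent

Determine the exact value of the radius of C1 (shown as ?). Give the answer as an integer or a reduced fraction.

11

1. [C1‖L1]  r_C1² − 121 = 0  ⇒  r_C1 = 11 (r>0 drops 1)
2. [ext C1·C2]  r_C1² + 28r_C1 − 429 = 0  ⇒  r_C1 = 11 (r>0 drops 1)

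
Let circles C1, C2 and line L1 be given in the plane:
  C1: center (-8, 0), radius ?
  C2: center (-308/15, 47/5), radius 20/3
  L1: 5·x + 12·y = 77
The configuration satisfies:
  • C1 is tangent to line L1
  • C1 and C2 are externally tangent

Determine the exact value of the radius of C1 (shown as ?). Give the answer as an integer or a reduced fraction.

9

1. [C1‖L1]  r_C1² − 81 = 0  ⇒  r_C1 = 9 (r>0 drops 1)
2. [ext C1·C2]  r_C1² + (40/3)r_C1 − 201 = 0  ⇒  r_C1 = 9 (r>0 drops 1)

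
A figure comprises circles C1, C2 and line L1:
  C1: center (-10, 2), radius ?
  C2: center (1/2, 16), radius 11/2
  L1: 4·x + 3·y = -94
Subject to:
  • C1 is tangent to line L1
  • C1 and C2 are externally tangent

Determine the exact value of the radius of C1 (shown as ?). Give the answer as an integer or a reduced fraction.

1. [C1‖L1]  r_C1² − 144 = 0  ⇒  r_C1 = 12 (r>0 drops 1)
2. [ext C1·C2]  r_C1² + 11r_C1 − 276 = 0  ⇒  r_C1 = 12 (r>0 drops 1)

12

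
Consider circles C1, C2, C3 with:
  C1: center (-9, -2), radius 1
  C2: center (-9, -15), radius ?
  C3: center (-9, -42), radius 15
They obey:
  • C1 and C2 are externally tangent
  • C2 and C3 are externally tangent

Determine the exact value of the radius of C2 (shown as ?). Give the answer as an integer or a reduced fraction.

12

1. [ext C1·C2]  r_C2² + 2r_C2 − 168 = 0  ⇒  r_C2 = 12 (r>0 drops 1)
2. [ext C2·C3]  r_C2² + 30r_C2 − 504 = 0  ⇒  r_C2 = 12 (r>0 drops 1)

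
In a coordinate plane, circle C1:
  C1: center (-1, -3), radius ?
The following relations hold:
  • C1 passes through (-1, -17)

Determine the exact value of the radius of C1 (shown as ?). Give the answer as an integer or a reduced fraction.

14

1. [C1∋P]  r_C1² − 196 = 0  ⇒  r_C1 = 14 (r>0 drops 1)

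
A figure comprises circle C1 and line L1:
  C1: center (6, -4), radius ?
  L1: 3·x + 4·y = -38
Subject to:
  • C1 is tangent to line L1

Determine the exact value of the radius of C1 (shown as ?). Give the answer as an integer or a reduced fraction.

8

1. [C1‖L1]  r_C1² − 64 = 0  ⇒  r_C1 = 8 (r>0 drops 1)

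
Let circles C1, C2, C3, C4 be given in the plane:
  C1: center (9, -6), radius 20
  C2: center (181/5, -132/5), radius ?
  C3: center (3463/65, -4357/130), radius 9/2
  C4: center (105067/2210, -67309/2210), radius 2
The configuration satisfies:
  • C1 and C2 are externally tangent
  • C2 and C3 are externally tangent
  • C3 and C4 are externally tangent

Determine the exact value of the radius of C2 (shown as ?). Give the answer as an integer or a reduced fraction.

14

1. [ext C1·C2]  r_C2² + 40r_C2 − 756 = 0  ⇒  r_C2 = 14 (r>0 drops 1)
2. [ext C2·C3]  r_C2² + 9r_C2 − 322 = 0  ⇒  r_C2 = 14 (r>0 drops 1)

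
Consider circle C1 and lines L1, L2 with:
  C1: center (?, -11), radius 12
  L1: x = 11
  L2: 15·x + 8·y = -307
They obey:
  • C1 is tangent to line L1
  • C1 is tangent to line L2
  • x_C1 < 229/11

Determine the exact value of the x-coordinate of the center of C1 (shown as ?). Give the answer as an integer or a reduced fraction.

-1

1. [C1‖L1]  x_C1² − 22x_C1 − 23 = 0  ⇒  x_C1 = -1 or 23
2. [C1‖L2]  x_C1² + (146/5)x_C1 + 141/5 = 0  ⇒  x_C1 = -141/5 or -1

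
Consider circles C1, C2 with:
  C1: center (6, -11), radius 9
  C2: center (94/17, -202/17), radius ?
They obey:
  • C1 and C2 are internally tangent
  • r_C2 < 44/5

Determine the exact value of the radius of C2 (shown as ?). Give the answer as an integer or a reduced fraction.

8

1. [int C1,C2]  r_C2² − 18r_C2 + 80 = 0  ⇒  r_C2 = 8 or 10
2. given r_C2 < 44/5: keep 8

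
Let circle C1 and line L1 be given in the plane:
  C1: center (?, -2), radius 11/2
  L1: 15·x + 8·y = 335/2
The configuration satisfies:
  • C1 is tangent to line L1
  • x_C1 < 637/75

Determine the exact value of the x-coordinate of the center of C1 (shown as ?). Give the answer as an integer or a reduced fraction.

6

1. [C1‖L1]  x_C1² − (367/15)x_C1 + 554/5 = 0  ⇒  x_C1 = 6 or 277/15
2. given x_C1 < 637/75: keep 6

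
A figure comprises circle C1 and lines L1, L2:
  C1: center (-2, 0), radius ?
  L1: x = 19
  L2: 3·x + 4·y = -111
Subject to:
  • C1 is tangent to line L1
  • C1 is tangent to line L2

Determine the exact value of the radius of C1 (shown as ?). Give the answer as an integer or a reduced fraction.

1. [C1‖L1]  r_C1² − 441 = 0  ⇒  r_C1 = 21 (r>0 drops 1)
2. [C1‖L2]  r_C1² − 441 = 0  ⇒  r_C1 = 21 (r>0 drops 1)

21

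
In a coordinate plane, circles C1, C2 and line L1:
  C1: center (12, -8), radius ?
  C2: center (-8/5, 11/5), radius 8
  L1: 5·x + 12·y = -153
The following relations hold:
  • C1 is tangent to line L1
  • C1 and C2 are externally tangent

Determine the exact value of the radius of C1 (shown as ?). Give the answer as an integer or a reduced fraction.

9

1. [C1‖L1]  r_C1² − 81 = 0  ⇒  r_C1 = 9 (r>0 drops 1)
2. [ext C1·C2]  r_C1² + 16r_C1 − 225 = 0  ⇒  r_C1 = 9 (r>0 drops 1)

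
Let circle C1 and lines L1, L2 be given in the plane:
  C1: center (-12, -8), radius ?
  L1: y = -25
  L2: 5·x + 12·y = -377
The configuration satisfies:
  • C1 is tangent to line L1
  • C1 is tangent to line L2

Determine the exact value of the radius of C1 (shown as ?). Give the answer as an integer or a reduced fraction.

17

1. [C1‖L1]  r_C1² − 289 = 0  ⇒  r_C1 = 17 (r>0 drops 1)
2. [C1‖L2]  r_C1² − 289 = 0  ⇒  r_C1 = 17 (r>0 drops 1)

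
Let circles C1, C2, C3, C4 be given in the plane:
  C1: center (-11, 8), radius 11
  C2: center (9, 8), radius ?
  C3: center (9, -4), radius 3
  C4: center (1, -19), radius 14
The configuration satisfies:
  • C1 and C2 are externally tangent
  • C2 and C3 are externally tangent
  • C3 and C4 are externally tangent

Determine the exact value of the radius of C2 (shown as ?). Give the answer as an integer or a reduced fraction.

1. [ext C1·C2]  r_C2² + 22r_C2 − 279 = 0  ⇒  r_C2 = 9 (r>0 drops 1)
2. [ext C2·C3]  r_C2² + 6r_C2 − 135 = 0  ⇒  r_C2 = 9 (r>0 drops 1)

9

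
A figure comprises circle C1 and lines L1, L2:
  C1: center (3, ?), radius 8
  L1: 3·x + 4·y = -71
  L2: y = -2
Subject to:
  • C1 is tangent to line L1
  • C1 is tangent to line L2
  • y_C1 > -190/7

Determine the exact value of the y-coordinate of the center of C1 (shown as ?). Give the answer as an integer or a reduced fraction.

1. [C1‖L1]  y_C1² + 40y_C1 + 300 = 0  ⇒  y_C1 = -30 or -10
2. [C1‖L2]  y_C1² + 4y_C1 − 60 = 0  ⇒  y_C1 = -10 or 6

-10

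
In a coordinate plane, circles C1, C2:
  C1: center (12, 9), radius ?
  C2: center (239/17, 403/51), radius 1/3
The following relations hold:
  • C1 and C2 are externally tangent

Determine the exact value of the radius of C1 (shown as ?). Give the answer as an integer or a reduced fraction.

1. [ext C1·C2]  r_C1² + (2/3)r_C1 − 16/3 = 0  ⇒  r_C1 = 2 (r>0 drops 1)

2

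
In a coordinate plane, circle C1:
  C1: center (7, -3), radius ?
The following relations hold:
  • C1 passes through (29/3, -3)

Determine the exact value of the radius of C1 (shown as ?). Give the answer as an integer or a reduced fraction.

1. [C1∋P]  r_C1² − 64/9 = 0  ⇒  r_C1 = 8/3 (r>0 drops 1)

8/3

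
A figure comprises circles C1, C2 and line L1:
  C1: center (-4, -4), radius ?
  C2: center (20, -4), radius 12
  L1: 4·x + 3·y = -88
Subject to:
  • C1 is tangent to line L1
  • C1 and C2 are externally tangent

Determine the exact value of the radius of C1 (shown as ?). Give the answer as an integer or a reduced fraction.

12

1. [C1‖L1]  r_C1² − 144 = 0  ⇒  r_C1 = 12 (r>0 drops 1)
2. [ext C1·C2]  r_C1² + 24r_C1 − 432 = 0  ⇒  r_C1 = 12 (r>0 drops 1)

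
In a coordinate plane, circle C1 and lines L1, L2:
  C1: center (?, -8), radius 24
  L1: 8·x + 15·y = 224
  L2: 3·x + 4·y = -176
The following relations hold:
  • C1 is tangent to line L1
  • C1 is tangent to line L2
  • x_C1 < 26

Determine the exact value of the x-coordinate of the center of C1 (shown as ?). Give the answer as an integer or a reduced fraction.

1. [C1‖L1]  x_C1² − 86x_C1 − 752 = 0  ⇒  x_C1 = -8 or 94
2. [C1‖L2]  x_C1² + 96x_C1 + 704 = 0  ⇒  x_C1 = -88 or -8

-8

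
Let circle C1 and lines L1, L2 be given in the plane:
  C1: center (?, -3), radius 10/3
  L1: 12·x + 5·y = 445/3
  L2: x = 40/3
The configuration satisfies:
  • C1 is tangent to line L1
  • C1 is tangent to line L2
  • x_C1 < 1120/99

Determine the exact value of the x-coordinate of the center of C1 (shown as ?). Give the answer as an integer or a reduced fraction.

10

1. [C1‖L1]  x_C1² − (245/9)x_C1 + 1550/9 = 0  ⇒  x_C1 = 10 or 155/9
2. [C1‖L2]  x_C1² − (80/3)x_C1 + 500/3 = 0  ⇒  x_C1 = 10 or 50/3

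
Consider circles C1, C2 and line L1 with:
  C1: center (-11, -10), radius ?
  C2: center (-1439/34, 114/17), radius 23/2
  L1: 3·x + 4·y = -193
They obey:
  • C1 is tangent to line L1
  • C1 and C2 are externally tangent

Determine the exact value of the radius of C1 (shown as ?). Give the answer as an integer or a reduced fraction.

24

1. [C1‖L1]  r_C1² − 576 = 0  ⇒  r_C1 = 24 (r>0 drops 1)
2. [ext C1·C2]  r_C1² + 23r_C1 − 1128 = 0  ⇒  r_C1 = 24 (r>0 drops 1)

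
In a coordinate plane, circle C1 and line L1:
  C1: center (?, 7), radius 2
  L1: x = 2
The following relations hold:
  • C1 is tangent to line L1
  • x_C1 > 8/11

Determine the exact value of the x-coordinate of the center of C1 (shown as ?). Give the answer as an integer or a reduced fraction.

1. [C1‖L1]  x_C1² − 4x_C1 = 0  ⇒  x_C1 = 0 or 4
2. given x_C1 > 8/11: keep 4

4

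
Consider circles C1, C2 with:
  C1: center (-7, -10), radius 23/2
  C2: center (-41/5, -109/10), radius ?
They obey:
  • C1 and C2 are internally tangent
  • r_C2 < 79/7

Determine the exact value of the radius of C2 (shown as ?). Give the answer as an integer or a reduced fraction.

10

1. [int C1,C2]  r_C2² − 23r_C2 + 130 = 0  ⇒  r_C2 = 10 or 13
2. given r_C2 < 79/7: keep 10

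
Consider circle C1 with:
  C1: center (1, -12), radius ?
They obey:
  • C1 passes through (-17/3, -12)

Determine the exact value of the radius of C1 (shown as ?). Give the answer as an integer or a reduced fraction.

20/3

1. [C1∋P]  r_C1² − 400/9 = 0  ⇒  r_C1 = 20/3 (r>0 drops 1)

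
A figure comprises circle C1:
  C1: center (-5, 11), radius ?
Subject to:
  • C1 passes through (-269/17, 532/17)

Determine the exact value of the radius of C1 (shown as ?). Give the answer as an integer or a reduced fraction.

1. [C1∋P]  r_C1² − 529 = 0  ⇒  r_C1 = 23 (r>0 drops 1)

23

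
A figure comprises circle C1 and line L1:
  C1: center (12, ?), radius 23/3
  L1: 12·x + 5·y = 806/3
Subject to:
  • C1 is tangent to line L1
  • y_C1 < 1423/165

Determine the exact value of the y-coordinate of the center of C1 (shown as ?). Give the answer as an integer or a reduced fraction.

1. [C1‖L1]  y_C1² − (748/15)y_C1 + 673/3 = 0  ⇒  y_C1 = 5 or 673/15
2. given y_C1 < 1423/165: keep 5

5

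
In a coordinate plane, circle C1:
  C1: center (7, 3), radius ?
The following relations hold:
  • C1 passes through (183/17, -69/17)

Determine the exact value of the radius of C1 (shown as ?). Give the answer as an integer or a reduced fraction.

8

1. [C1∋P]  r_C1² − 64 = 0  ⇒  r_C1 = 8 (r>0 drops 1)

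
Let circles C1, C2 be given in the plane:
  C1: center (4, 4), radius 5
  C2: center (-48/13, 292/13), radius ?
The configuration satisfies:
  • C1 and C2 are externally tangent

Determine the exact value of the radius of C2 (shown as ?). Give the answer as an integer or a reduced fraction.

15

1. [ext C1·C2]  r_C2² + 10r_C2 − 375 = 0  ⇒  r_C2 = 15 (r>0 drops 1)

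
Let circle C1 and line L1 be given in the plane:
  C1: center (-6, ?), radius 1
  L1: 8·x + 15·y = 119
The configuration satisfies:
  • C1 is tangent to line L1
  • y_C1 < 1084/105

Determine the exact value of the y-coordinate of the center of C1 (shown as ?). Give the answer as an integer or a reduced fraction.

10

1. [C1‖L1]  y_C1² − (334/15)y_C1 + 368/3 = 0  ⇒  y_C1 = 10 or 184/15
2. given y_C1 < 1084/105: keep 10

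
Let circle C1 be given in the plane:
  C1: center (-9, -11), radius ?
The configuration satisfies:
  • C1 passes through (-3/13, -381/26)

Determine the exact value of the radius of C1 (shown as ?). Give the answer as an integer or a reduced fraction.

19/2

1. [C1∋P]  r_C1² − 361/4 = 0  ⇒  r_C1 = 19/2 (r>0 drops 1)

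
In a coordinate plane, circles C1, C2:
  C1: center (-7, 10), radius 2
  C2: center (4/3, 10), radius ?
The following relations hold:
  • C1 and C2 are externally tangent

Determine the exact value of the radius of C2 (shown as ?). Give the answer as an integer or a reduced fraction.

19/3

1. [ext C1·C2]  r_C2² + 4r_C2 − 589/9 = 0  ⇒  r_C2 = 19/3 (r>0 drops 1)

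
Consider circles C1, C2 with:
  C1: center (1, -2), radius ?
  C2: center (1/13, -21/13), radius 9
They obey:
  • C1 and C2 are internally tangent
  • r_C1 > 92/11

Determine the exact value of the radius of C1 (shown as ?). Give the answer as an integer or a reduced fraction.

1. [int C1,C2]  r_C1² − 18r_C1 + 80 = 0  ⇒  r_C1 = 8 or 10
2. given r_C1 > 92/11: keep 10

10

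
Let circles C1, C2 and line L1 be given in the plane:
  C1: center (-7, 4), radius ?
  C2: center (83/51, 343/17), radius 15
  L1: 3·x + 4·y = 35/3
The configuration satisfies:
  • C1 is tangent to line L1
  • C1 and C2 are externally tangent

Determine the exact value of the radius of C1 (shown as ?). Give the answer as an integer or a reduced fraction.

10/3

1. [C1‖L1]  r_C1² − 100/9 = 0  ⇒  r_C1 = 10/3 (r>0 drops 1)
2. [ext C1·C2]  r_C1² + 30r_C1 − 1000/9 = 0  ⇒  r_C1 = 10/3 (r>0 drops 1)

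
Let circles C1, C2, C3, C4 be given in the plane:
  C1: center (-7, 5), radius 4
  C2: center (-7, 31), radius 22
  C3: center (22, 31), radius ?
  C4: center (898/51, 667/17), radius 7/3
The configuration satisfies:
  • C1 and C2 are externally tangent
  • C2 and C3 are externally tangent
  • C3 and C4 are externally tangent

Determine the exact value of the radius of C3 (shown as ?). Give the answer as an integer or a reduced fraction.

7

1. [ext C2·C3]  r_C3² + 44r_C3 − 357 = 0  ⇒  r_C3 = 7 (r>0 drops 1)
2. [ext C3·C4]  r_C3² + (14/3)r_C3 − 245/3 = 0  ⇒  r_C3 = 7 (r>0 drops 1)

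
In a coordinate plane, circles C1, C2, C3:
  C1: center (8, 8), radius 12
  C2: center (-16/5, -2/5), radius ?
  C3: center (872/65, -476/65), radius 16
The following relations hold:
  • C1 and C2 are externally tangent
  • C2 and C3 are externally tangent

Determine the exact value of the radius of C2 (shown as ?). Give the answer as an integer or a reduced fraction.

2

1. [ext C1·C2]  r_C2² + 24r_C2 − 52 = 0  ⇒  r_C2 = 2 (r>0 drops 1)
2. [ext C2·C3]  r_C2² + 32r_C2 − 68 = 0  ⇒  r_C2 = 2 (r>0 drops 1)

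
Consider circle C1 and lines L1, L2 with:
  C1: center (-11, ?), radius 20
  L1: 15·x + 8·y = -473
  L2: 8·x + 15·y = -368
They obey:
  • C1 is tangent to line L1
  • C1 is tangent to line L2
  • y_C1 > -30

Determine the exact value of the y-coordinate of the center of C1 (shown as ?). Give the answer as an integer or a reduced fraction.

4

1. [C1‖L1]  y_C1² + 77y_C1 − 324 = 0  ⇒  y_C1 = -81 or 4
2. [C1‖L2]  y_C1² + (112/3)y_C1 − 496/3 = 0  ⇒  y_C1 = -124/3 or 4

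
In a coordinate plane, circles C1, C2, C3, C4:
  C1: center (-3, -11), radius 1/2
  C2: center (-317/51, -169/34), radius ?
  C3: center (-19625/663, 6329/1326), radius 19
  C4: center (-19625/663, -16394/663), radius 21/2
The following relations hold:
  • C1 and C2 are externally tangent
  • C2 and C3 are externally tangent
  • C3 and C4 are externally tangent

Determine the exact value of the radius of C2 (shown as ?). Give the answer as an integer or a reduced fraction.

19/3

1. [ext C1·C2]  r_C2² + 1r_C2 − 418/9 = 0  ⇒  r_C2 = 19/3 (r>0 drops 1)
2. [ext C2·C3]  r_C2² + 38r_C2 − 2527/9 = 0  ⇒  r_C2 = 19/3 (r>0 drops 1)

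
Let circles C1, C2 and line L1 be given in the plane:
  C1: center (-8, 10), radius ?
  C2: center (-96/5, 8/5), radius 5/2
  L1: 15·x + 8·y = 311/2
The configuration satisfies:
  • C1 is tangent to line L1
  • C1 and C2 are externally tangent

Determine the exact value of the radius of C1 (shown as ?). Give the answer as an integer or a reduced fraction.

1. [C1‖L1]  r_C1² − 529/4 = 0  ⇒  r_C1 = 23/2 (r>0 drops 1)
2. [ext C1·C2]  r_C1² + 5r_C1 − 759/4 = 0  ⇒  r_C1 = 23/2 (r>0 drops 1)

23/2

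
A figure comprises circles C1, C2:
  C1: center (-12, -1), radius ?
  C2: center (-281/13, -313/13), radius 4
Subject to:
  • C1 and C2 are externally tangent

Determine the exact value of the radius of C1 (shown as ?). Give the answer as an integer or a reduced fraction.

1. [ext C1·C2]  r_C1² + 8r_C1 − 609 = 0  ⇒  r_C1 = 21 (r>0 drops 1)

21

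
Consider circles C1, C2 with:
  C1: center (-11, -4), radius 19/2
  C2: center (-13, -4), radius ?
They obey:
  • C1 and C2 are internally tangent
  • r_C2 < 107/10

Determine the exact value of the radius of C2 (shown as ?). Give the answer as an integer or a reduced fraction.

1. [int C1,C2]  r_C2² − 19r_C2 + 345/4 = 0  ⇒  r_C2 = 15/2 or 23/2
2. given r_C2 < 107/10: keep 15/2

15/2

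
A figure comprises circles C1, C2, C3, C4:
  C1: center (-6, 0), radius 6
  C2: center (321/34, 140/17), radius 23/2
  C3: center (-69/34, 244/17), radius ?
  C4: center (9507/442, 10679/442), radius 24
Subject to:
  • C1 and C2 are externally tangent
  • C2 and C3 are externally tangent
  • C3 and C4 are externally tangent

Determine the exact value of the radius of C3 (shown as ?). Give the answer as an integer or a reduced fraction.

1. [ext C2·C3]  r_C3² + 23r_C3 − 147/4 = 0  ⇒  r_C3 = 3/2 (r>0 drops 1)
2. [ext C3·C4]  r_C3² + 48r_C3 − 297/4 = 0  ⇒  r_C3 = 3/2 (r>0 drops 1)

3/2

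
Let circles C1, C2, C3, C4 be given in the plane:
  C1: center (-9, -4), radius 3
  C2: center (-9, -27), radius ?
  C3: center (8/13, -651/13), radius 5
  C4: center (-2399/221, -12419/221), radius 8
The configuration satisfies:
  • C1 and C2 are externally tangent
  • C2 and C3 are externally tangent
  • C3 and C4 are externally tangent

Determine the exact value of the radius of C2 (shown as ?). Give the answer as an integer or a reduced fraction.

1. [ext C1·C2]  r_C2² + 6r_C2 − 520 = 0  ⇒  r_C2 = 20 (r>0 drops 1)
2. [ext C2·C3]  r_C2² + 10r_C2 − 600 = 0  ⇒  r_C2 = 20 (r>0 drops 1)

20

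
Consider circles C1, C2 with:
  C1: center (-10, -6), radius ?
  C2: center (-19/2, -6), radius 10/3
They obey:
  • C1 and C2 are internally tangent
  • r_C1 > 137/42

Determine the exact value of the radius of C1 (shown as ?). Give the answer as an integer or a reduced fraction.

23/6

1. [int C1,C2]  r_C1² − (20/3)r_C1 + 391/36 = 0  ⇒  r_C1 = 17/6 or 23/6
2. given r_C1 > 137/42: keep 23/6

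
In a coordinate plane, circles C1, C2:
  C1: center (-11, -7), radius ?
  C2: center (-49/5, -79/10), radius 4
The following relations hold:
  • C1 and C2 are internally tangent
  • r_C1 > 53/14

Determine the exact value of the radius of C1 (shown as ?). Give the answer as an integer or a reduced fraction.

1. [int C1,C2]  r_C1² − 8r_C1 + 55/4 = 0  ⇒  r_C1 = 5/2 or 11/2
2. given r_C1 > 53/14: keep 11/2

11/2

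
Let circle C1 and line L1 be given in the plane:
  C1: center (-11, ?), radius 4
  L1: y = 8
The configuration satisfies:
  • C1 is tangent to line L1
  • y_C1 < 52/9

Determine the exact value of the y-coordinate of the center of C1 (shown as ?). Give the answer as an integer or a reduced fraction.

4

1. [C1‖L1]  y_C1² − 16y_C1 + 48 = 0  ⇒  y_C1 = 4 or 12
2. given y_C1 < 52/9: keep 4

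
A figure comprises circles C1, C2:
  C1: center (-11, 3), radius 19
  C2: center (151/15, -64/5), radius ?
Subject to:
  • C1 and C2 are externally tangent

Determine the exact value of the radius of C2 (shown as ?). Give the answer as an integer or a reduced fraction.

1. [ext C1·C2]  r_C2² + 38r_C2 − 2992/9 = 0  ⇒  r_C2 = 22/3 (r>0 drops 1)

22/3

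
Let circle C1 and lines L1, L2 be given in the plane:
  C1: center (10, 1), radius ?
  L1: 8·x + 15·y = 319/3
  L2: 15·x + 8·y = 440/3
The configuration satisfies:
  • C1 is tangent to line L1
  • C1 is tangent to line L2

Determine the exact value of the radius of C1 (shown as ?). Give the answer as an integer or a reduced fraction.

1. [C1‖L1]  r_C1² − 4/9 = 0  ⇒  r_C1 = 2/3 (r>0 drops 1)
2. [C1‖L2]  r_C1² − 4/9 = 0  ⇒  r_C1 = 2/3 (r>0 drops 1)

2/3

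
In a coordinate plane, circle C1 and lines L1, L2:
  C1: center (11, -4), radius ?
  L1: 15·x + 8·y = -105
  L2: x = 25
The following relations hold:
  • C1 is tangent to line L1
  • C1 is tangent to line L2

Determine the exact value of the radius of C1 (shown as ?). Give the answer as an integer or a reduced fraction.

1. [C1‖L1]  r_C1² − 196 = 0  ⇒  r_C1 = 14 (r>0 drops 1)
2. [C1‖L2]  r_C1² − 196 = 0  ⇒  r_C1 = 14 (r>0 drops 1)

14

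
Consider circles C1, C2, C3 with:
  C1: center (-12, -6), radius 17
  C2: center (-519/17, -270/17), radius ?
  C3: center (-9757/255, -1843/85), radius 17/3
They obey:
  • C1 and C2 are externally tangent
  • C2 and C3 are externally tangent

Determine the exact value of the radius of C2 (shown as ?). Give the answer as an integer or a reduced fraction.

1. [ext C1·C2]  r_C2² + 34r_C2 − 152 = 0  ⇒  r_C2 = 4 (r>0 drops 1)
2. [ext C2·C3]  r_C2² + (34/3)r_C2 − 184/3 = 0  ⇒  r_C2 = 4 (r>0 drops 1)

4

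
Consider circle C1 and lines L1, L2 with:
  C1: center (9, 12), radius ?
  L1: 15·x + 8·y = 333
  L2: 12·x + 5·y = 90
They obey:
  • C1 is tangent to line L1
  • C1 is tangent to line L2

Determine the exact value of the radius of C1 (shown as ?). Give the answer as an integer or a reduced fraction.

1. [C1‖L1]  r_C1² − 36 = 0  ⇒  r_C1 = 6 (r>0 drops 1)
2. [C1‖L2]  r_C1² − 36 = 0  ⇒  r_C1 = 6 (r>0 drops 1)

6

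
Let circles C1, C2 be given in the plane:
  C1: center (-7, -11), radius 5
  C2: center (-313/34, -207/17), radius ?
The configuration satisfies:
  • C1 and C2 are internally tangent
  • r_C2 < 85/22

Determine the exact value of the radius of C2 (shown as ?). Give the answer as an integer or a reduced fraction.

5/2

1. [int C1,C2]  r_C2² − 10r_C2 + 75/4 = 0  ⇒  r_C2 = 5/2 or 15/2
2. given r_C2 < 85/22: keep 5/2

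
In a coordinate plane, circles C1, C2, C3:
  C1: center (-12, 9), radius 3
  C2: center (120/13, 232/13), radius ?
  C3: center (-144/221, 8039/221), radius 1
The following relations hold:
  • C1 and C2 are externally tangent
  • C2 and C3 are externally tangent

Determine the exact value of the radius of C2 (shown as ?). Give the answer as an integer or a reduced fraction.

20

1. [ext C1·C2]  r_C2² + 6r_C2 − 520 = 0  ⇒  r_C2 = 20 (r>0 drops 1)
2. [ext C2·C3]  r_C2² + 2r_C2 − 440 = 0  ⇒  r_C2 = 20 (r>0 drops 1)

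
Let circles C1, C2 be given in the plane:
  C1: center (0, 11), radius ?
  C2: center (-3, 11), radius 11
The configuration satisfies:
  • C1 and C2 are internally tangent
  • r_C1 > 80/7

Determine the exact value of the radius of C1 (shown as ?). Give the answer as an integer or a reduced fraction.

14

1. [int C1,C2]  r_C1² − 22r_C1 + 112 = 0  ⇒  r_C1 = 8 or 14
2. given r_C1 > 80/7: keep 14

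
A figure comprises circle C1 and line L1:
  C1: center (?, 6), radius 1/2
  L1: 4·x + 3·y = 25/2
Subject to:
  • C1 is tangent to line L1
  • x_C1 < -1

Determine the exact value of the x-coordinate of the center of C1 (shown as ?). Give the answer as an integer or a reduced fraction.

1. [C1‖L1]  x_C1² + (11/4)x_C1 + 3/2 = 0  ⇒  x_C1 = -2 or -3/4
2. given x_C1 < -1: keep -2

-2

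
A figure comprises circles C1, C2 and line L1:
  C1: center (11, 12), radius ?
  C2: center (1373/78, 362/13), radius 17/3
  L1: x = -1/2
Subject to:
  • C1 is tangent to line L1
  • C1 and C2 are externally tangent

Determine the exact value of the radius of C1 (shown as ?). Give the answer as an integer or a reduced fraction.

1. [C1‖L1]  r_C1² − 529/4 = 0  ⇒  r_C1 = 23/2 (r>0 drops 1)
2. [ext C1·C2]  r_C1² + (34/3)r_C1 − 3151/12 = 0  ⇒  r_C1 = 23/2 (r>0 drops 1)

23/2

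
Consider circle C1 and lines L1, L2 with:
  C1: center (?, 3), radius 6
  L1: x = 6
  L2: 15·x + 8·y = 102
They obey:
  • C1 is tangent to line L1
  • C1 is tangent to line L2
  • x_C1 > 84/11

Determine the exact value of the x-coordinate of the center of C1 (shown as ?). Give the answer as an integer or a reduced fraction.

12

1. [C1‖L1]  x_C1² − 12x_C1 = 0  ⇒  x_C1 = 0 or 12
2. [C1‖L2]  x_C1² − (52/5)x_C1 − 96/5 = 0  ⇒  x_C1 = -8/5 or 12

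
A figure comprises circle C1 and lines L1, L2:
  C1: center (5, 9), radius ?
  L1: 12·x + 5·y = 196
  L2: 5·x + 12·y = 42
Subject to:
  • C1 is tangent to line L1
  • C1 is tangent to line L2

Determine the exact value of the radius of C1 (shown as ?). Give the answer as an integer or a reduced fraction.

1. [C1‖L1]  r_C1² − 49 = 0  ⇒  r_C1 = 7 (r>0 drops 1)
2. [C1‖L2]  r_C1² − 49 = 0  ⇒  r_C1 = 7 (r>0 drops 1)

7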